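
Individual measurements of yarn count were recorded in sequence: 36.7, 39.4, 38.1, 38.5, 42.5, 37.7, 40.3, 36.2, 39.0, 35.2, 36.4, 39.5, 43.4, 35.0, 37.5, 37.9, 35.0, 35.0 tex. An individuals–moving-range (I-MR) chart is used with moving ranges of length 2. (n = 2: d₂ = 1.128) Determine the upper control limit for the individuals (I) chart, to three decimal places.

X̄ = (36.7 + 39.4 + 38.1 + 38.5 + 42.5 + 37.7 + 40.3 + 36.2 + 39.0 + 35.2 + 36.4 + 39.5 + 43.4 + 35.0 + 37.5 + 37.9 + 35.0 + 35.0) / 18 = 37.9611
Moving ranges: 2.7, 1.3, 0.4, 4.0, 4.8, 2.6, 4.1, 2.8, 3.8, 1.2, 3.1, 3.9, 8.4, 2.5, 0.4, 2.9, 0.0; M̄R̄ = 48.9000 / 17 = 2.8765
UCL = X̄ + 3·M̄R̄/d₂ = 37.9611 + 3 × 2.8765 / 1.128 = 45.6113

45.611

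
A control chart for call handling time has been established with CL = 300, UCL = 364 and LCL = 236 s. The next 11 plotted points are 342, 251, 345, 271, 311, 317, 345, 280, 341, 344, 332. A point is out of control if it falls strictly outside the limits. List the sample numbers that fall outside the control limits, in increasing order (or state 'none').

none

All 11 points lie within [236, 364].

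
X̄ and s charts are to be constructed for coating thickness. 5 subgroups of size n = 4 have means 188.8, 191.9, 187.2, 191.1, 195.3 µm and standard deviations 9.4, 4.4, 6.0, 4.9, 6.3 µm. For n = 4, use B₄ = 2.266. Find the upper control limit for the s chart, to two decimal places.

s̄ = (9.4 + 4.4 + 6.0 + 4.9 + 6.3) / 5 = 6.2000
UCL_s = B₄·s̄ = 2.266 × 6.2000 = 14.0492

14.05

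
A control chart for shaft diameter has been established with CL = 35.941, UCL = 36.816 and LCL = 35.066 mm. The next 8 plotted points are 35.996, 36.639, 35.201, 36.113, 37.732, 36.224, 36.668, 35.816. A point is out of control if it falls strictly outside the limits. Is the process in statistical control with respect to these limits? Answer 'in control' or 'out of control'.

out of control

Compare each point to [35.066, 36.816]: sample 5 = 37.732 > UCL.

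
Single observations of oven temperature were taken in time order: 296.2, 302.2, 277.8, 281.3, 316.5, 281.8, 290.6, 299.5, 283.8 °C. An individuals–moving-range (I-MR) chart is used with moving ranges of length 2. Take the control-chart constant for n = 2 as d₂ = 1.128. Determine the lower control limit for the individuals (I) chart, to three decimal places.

X̄ = (296.2 + 302.2 + 277.8 + 281.3 + 316.5 + 281.8 + 290.6 + 299.5 + 283.8) / 9 = 292.1889
Moving ranges: 6.0, 24.4, 3.5, 35.2, 34.7, 8.8, 8.9, 15.7; M̄R̄ = 137.2000 / 8 = 17.1500
LCL = X̄ − 3·M̄R̄/d₂ = 292.1889 − 3 × 17.1500 / 1.128 = 246.5772

246.577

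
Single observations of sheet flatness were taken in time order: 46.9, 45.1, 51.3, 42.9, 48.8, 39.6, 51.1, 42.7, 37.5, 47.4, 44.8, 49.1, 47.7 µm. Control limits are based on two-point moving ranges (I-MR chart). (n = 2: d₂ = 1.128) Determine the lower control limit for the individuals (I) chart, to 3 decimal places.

29.184

X̄ = (46.9 + 45.1 + 51.3 + 42.9 + 48.8 + 39.6 + 51.1 + 42.7 + 37.5 + 47.4 + 44.8 + 49.1 + 47.7) / 13 = 45.7615
Moving ranges: 1.8, 6.2, 8.4, 5.9, 9.2, 11.5, 8.4, 5.2, 9.9, 2.6, 4.3, 1.4; M̄R̄ = 74.8000 / 12 = 6.2333
LCL = X̄ − 3·M̄R̄/d₂ = 45.7615 − 3 × 6.2333 / 1.128 = 29.1835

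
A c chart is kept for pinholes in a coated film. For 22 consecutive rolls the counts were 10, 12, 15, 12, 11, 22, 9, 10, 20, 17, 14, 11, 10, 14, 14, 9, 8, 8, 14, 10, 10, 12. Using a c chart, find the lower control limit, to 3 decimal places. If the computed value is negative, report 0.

c̄ = (10 + 12 + 15 + 12 + 11 + 22 + 9 + 10 + 20 + 17 + 14 + 11 + 10 + 14 + 14 + 9 + 8 + 8 + 14 + 10 + 10 + 12) / 22 = 272 / 22 = 12.3636
LCL = c̄ − 3√c̄ = 12.3636 − 3 × 3.5162 = 1.8150

1.815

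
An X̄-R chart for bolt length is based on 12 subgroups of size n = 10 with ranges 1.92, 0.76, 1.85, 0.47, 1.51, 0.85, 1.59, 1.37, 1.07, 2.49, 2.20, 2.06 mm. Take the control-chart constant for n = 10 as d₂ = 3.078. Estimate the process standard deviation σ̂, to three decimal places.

R̄ = (1.92 + 0.76 + 1.85 + 0.47 + 1.51 + 0.85 + 1.59 + 1.37 + 1.07 + 2.49 + 2.20 + 2.06) / 12 = 1.5117
σ̂ = R̄ / d₂ = 1.5117 / 3.078 = 0.4911

0.491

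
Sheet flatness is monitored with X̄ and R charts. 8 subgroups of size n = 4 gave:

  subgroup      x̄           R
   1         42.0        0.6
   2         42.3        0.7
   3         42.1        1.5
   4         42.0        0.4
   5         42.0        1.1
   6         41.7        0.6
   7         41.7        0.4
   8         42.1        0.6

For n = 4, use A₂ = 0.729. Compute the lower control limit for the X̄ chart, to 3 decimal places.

41.450

X̄̄ = (42.0 + 42.3 + 42.1 + 42.0 + 42.0 + 41.7 + 41.7 + 42.1) / 8 = 335.9000 / 8 = 41.9875
R̄ = (0.6 + 0.7 + 1.5 + 0.4 + 1.1 + 0.6 + 0.4 + 0.6) / 8 = 5.9000 / 8 = 0.7375
LCL = X̄̄ − A₂·R̄ = 41.9875 − 0.729 × 0.7375 = 41.4499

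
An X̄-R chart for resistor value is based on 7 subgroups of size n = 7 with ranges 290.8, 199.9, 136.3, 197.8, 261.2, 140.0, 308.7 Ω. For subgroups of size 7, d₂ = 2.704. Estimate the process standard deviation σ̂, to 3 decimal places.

81.081

R̄ = (290.8 + 199.9 + 136.3 + 197.8 + 261.2 + 140.0 + 308.7) / 7 = 219.2429
σ̂ = R̄ / d₂ = 219.2429 / 2.704 = 81.0809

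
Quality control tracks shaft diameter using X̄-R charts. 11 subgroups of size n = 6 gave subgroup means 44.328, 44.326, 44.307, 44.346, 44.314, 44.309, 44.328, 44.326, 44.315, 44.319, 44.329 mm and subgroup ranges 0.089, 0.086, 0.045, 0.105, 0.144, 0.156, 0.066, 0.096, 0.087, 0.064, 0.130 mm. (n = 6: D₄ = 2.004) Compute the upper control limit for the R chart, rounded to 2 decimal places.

R̄ = (0.089 + 0.086 + 0.045 + 0.105 + 0.144 + 0.156 + 0.066 + 0.096 + 0.087 + 0.064 + 0.130) / 11 = 1.0680 / 11 = 0.0971
UCL_R = D₄·R̄ = 2.004 × 0.0971 = 0.1946

0.19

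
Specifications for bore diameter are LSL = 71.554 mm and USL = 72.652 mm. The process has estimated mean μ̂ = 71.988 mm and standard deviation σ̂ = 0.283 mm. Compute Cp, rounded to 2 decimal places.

Cp = (USL − LSL) / (6σ̂) = (72.652 − 71.554) / (6 × 0.283) = 1.0980 / 1.6980 = 0.6466

0.65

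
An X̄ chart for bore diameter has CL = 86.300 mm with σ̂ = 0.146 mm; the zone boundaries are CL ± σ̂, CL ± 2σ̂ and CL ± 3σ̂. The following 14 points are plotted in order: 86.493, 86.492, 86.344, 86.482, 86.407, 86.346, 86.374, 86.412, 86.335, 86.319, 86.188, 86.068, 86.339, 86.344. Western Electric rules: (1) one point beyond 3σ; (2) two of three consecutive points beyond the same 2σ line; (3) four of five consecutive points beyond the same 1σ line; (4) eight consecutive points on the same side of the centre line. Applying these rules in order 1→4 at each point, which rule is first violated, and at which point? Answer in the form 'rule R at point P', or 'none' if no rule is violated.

Zone of each point (C = within 1σ̂, B = 1σ̂–2σ̂, A = 2σ̂–3σ̂, * = beyond 3σ̂; sign = side of CL): 1:+B, 2:+B, 3:+C, 4:+B, 5:+C, 6:+C, 7:+C, 8:+C, 9:+C, 10:+C, 11:-C, 12:-B, 13:+C, 14:+C
Rule 4 (eight consecutive points on the same side of the centre line) is satisfied at point 8.

rule 4 at point 8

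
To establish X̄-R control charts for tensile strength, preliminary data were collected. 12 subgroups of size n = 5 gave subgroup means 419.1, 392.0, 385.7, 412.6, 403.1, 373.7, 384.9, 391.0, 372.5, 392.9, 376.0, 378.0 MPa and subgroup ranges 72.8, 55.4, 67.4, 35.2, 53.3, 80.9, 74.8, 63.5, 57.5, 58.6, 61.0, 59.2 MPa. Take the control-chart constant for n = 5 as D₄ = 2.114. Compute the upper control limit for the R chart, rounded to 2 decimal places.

R̄ = (72.8 + 55.4 + 67.4 + 35.2 + 53.3 + 80.9 + 74.8 + 63.5 + 57.5 + 58.6 + 61.0 + 59.2) / 12 = 739.6000 / 12 = 61.6333
UCL_R = D₄·R̄ = 2.114 × 61.6333 = 130.2929

130.29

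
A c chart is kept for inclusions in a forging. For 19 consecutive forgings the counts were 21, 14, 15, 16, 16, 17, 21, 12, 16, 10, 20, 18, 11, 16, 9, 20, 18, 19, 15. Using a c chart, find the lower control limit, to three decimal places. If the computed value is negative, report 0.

c̄ = (21 + 14 + 15 + 16 + 16 + 17 + 21 + 12 + 16 + 10 + 20 + 18 + 11 + 16 + 9 + 20 + 18 + 19 + 15) / 19 = 304 / 19 = 16.0000
LCL = c̄ − 3√c̄ = 16.0000 − 3 × 4.0000 = 4.0000

4.000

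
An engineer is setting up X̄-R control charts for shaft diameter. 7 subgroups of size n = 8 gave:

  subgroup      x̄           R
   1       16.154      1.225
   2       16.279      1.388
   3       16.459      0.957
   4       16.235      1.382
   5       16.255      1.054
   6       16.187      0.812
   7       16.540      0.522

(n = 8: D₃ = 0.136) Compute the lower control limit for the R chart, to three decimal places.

0.143

R̄ = (1.225 + 1.388 + 0.957 + 1.382 + 1.054 + 0.812 + 0.522) / 7 = 7.3400 / 7 = 1.0486
LCL_R = D₃·R̄ = 0.136 × 1.0486 = 0.1426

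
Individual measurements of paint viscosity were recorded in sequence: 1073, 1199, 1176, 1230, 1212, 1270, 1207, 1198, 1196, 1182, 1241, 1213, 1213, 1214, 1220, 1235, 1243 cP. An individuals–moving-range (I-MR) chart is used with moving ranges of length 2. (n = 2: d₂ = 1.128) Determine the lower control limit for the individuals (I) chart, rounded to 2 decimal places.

X̄ = (1073 + 1199 + 1176 + 1230 + 1212 + 1270 + 1207 + 1198 + 1196 + 1182 + 1241 + 1213 + 1213 + 1214 + 1220 + 1235 + 1243) / 17 = 1207.1765
Moving ranges: 126, 23, 54, 18, 58, 63, 9, 2, 14, 59, 28, 0, 1, 6, 15, 8; M̄R̄ = 484.0000 / 16 = 30.2500
LCL = X̄ − 3·M̄R̄/d₂ = 1207.1765 − 3 × 30.2500 / 1.128 = 1126.7243

1126.72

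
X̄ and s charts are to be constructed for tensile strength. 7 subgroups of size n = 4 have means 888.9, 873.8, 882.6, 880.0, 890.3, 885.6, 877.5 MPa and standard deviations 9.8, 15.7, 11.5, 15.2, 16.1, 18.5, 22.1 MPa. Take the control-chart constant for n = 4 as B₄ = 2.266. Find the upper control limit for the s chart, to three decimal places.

35.252

s̄ = (9.8 + 15.7 + 11.5 + 15.2 + 16.1 + 18.5 + 22.1) / 7 = 15.5571
UCL_s = B₄·s̄ = 2.266 × 15.5571 = 35.2525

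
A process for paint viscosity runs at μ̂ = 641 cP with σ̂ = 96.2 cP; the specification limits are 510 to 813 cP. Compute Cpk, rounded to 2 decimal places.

0.45

Cpu = (USL − μ̂) / (3σ̂) = (813 − 641) / (3 × 96.2) = 0.5960; Cpl = (μ̂ − LSL) / (3σ̂) = (641 − 510) / (3 × 96.2) = 0.4539; Cpk = min(Cpu, Cpl) = 0.4539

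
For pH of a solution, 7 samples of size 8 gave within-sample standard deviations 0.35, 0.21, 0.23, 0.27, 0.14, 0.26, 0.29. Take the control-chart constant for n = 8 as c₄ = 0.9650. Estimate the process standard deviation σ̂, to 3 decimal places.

s̄ = (0.35 + 0.21 + 0.23 + 0.27 + 0.14 + 0.26 + 0.29) / 7 = 0.2500
σ̂ = s̄ / c₄ = 0.2500 / 0.9650 = 0.2591

0.259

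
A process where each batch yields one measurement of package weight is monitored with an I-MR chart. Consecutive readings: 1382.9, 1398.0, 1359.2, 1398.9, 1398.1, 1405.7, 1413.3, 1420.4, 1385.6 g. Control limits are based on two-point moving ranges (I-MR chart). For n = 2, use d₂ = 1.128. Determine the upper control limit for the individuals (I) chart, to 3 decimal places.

X̄ = (1382.9 + 1398.0 + 1359.2 + 1398.9 + 1398.1 + 1405.7 + 1413.3 + 1420.4 + 1385.6) / 9 = 1395.7889
Moving ranges: 15.1, 38.8, 39.7, 0.8, 7.6, 7.6, 7.1, 34.8; M̄R̄ = 151.5000 / 8 = 18.9375
UCL = X̄ + 3·M̄R̄/d₂ = 1395.7889 + 3 × 18.9375 / 1.128 = 1446.1546

1446.155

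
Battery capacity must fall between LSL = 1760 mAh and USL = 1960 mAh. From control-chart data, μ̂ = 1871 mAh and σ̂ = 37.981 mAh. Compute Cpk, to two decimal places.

0.78

Cpu = (USL − μ̂) / (3σ̂) = (1960 − 1871) / (3 × 37.981) = 0.7811; Cpl = (μ̂ − LSL) / (3σ̂) = (1871 − 1760) / (3 × 37.981) = 0.9742; Cpk = min(Cpu, Cpl) = 0.7811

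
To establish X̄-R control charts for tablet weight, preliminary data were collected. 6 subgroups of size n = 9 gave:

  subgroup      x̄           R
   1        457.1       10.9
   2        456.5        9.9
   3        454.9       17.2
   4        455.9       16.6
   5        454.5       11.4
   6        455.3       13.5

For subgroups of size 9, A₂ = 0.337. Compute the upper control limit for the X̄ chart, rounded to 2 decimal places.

X̄̄ = (457.1 + 456.5 + 454.9 + 455.9 + 454.5 + 455.3) / 6 = 2734.2000 / 6 = 455.7000
R̄ = (10.9 + 9.9 + 17.2 + 16.6 + 11.4 + 13.5) / 6 = 79.5000 / 6 = 13.2500
UCL = X̄̄ + A₂·R̄ = 455.7000 + 0.337 × 13.2500 = 460.1653

460.17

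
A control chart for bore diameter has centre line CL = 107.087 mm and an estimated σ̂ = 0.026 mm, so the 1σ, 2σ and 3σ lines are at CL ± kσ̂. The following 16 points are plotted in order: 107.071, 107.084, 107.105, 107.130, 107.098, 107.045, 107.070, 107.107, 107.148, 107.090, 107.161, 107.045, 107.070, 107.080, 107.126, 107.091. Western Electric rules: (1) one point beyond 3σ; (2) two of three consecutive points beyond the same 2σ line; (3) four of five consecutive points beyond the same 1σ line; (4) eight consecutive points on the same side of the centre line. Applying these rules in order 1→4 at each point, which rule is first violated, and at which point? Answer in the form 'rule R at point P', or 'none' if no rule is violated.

Zone of each point (C = within 1σ̂, B = 1σ̂–2σ̂, A = 2σ̂–3σ̂, * = beyond 3σ̂; sign = side of CL): 1:-C, 2:-C, 3:+C, 4:+B, 5:+C, 6:-B, 7:-C, 8:+C, 9:+A, 10:+C, 11:+A, 12:-B, 13:-C, 14:-C, 15:+B, 16:+C
Rule 2 (two of three consecutive points beyond the same 2σ limit) is satisfied at point 11.

rule 2 at point 11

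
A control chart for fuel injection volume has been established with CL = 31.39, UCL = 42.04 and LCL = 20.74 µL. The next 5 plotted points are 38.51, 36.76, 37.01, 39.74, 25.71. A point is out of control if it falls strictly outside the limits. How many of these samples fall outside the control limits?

0

All 5 points lie within [20.74, 42.04].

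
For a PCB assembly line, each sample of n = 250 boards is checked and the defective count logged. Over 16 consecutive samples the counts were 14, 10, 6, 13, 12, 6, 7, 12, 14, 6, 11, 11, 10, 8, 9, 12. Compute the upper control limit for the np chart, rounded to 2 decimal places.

p̄ = Σdᵢ / (k·n) = 161 / (16 × 250) = 0.04025
UCL = np̄ + 3·√(np̄(1−p̄)) = 10.0625 + 3 × √(10.0625×0.95975) = 10.0625 + 3 × 3.1076 = 19.3854

19.39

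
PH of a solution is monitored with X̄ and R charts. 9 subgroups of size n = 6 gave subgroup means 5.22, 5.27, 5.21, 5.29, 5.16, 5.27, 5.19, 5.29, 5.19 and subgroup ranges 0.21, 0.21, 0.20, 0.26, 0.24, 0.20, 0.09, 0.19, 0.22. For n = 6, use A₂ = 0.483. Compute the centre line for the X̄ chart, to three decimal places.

X̄̄ = (5.22 + 5.27 + 5.21 + 5.29 + 5.16 + 5.27 + 5.19 + 5.29 + 5.19) / 9 = 47.0900 / 9 = 5.2322
CL = X̄̄ = 5.2322

5.232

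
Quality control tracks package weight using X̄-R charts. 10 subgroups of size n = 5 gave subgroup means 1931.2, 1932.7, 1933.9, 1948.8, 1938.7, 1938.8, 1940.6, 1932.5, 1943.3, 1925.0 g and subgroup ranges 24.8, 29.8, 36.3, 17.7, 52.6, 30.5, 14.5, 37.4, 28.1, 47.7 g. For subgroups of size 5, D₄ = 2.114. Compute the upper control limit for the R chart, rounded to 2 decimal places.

R̄ = (24.8 + 29.8 + 36.3 + 17.7 + 52.6 + 30.5 + 14.5 + 37.4 + 28.1 + 47.7) / 10 = 319.4000 / 10 = 31.9400
UCL_R = D₄·R̄ = 2.114 × 31.9400 = 67.5212

67.52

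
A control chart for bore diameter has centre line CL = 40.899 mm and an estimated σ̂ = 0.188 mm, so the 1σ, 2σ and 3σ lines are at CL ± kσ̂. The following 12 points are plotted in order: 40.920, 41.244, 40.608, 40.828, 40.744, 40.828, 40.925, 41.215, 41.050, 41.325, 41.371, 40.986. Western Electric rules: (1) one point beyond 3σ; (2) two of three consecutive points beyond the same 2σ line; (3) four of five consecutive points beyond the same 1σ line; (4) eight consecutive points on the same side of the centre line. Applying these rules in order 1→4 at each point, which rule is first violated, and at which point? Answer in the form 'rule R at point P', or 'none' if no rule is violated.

rule 2 at point 11

Zone of each point (C = within 1σ̂, B = 1σ̂–2σ̂, A = 2σ̂–3σ̂, * = beyond 3σ̂; sign = side of CL): 1:+C, 2:+B, 3:-B, 4:-C, 5:-C, 6:-C, 7:+C, 8:+B, 9:+C, 10:+A, 11:+A, 12:+C
Rule 2 (two of three consecutive points beyond the same 2σ limit) is satisfied at point 11.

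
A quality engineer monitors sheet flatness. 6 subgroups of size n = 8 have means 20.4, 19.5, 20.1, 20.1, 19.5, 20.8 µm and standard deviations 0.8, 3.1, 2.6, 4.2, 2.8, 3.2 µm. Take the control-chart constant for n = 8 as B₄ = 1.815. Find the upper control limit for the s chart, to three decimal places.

s̄ = (0.8 + 3.1 + 2.6 + 4.2 + 2.8 + 3.2) / 6 = 2.7833
UCL_s = B₄·s̄ = 1.815 × 2.7833 = 5.0517

5.052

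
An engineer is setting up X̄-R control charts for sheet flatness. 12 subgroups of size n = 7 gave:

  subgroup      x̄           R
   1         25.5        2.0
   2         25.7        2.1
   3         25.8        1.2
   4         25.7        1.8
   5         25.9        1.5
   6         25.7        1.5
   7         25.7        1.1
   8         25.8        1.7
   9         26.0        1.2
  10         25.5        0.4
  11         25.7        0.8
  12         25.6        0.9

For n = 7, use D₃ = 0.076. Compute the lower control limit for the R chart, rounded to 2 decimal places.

0.10

R̄ = (2.0 + 2.1 + 1.2 + 1.8 + 1.5 + 1.5 + 1.1 + 1.7 + 1.2 + 0.4 + 0.8 + 0.9) / 12 = 16.2000 / 12 = 1.3500
LCL_R = D₃·R̄ = 0.076 × 1.3500 = 0.1026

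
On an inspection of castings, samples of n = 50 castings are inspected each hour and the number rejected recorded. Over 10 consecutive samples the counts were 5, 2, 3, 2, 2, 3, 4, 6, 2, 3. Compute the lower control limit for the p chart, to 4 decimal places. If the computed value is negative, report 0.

0.0000

p̄ = Σdᵢ / (k·n) = 32 / (10 × 50) = 0.06400
LCL = p̄ − 3·√(p̄(1−p̄)/n) = 0.06400 − 3 × 0.03461 = -0.03984 → 0 (negative, so LCL = 0)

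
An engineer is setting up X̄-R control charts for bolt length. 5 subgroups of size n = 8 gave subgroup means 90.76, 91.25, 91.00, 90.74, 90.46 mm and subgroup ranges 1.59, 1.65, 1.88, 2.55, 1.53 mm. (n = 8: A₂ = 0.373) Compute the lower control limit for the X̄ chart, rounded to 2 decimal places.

90.16

X̄̄ = (90.76 + 91.25 + 91.00 + 90.74 + 90.46) / 5 = 454.2100 / 5 = 90.8420
R̄ = (1.59 + 1.65 + 1.88 + 2.55 + 1.53) / 5 = 9.2000 / 5 = 1.8400
LCL = X̄̄ − A₂·R̄ = 90.8420 − 0.373 × 1.8400 = 90.1557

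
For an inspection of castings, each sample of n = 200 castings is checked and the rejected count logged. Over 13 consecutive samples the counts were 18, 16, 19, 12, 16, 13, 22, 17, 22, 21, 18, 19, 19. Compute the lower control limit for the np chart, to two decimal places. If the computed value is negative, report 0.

p̄ = Σdᵢ / (k·n) = 232 / (13 × 200) = 0.08923
LCL = np̄ − 3·√(np̄(1−p̄)) = 17.8462 − 3 × 4.0316 = 5.7514

5.75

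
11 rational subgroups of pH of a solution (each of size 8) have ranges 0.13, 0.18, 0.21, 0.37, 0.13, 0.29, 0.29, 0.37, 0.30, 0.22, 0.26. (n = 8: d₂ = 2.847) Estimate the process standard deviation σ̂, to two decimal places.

R̄ = (0.13 + 0.18 + 0.21 + 0.37 + 0.13 + 0.29 + 0.29 + 0.37 + 0.30 + 0.22 + 0.26) / 11 = 0.2500
σ̂ = R̄ / d₂ = 0.2500 / 2.847 = 0.0878

0.09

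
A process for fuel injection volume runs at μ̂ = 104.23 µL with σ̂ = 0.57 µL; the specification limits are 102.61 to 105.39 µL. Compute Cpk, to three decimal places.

Cpu = (USL − μ̂) / (3σ̂) = (105.39 − 104.23) / (3 × 0.57) = 0.6784; Cpl = (μ̂ − LSL) / (3σ̂) = (104.23 − 102.61) / (3 × 0.57) = 0.9474; Cpk = min(Cpu, Cpl) = 0.6784

0.678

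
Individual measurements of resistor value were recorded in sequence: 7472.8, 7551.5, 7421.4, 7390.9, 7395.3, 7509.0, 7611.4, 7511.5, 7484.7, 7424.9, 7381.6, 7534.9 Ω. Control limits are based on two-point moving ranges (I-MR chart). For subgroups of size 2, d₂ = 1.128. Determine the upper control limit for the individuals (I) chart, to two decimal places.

X̄ = (7472.8 + 7551.5 + 7421.4 + 7390.9 + 7395.3 + 7509.0 + 7611.4 + 7511.5 + 7484.7 + 7424.9 + 7381.6 + 7534.9) / 12 = 7474.1583
Moving ranges: 78.7, 130.1, 30.5, 4.4, 113.7, 102.4, 99.9, 26.8, 59.8, 43.3, 153.3; M̄R̄ = 842.9000 / 11 = 76.6273
UCL = X̄ + 3·M̄R̄/d₂ = 7474.1583 + 3 × 76.6273 / 1.128 = 7677.9543

7677.95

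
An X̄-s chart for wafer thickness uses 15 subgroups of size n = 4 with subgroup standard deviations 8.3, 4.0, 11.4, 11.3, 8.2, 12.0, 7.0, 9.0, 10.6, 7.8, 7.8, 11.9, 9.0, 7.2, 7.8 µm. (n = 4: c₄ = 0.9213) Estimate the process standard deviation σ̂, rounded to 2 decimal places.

9.65

s̄ = (8.3 + 4.0 + 11.4 + 11.3 + 8.2 + 12.0 + 7.0 + 9.0 + 10.6 + 7.8 + 7.8 + 11.9 + 9.0 + 7.2 + 7.8) / 15 = 8.8867
σ̂ = s̄ / c₄ = 8.8867 / 0.9213 = 9.6458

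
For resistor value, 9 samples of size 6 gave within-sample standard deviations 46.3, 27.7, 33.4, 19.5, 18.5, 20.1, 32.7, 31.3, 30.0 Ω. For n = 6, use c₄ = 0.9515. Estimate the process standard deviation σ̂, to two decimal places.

30.30

s̄ = (46.3 + 27.7 + 33.4 + 19.5 + 18.5 + 20.1 + 32.7 + 31.3 + 30.0) / 9 = 28.8333
σ̂ = s̄ / c₄ = 28.8333 / 0.9515 = 30.3030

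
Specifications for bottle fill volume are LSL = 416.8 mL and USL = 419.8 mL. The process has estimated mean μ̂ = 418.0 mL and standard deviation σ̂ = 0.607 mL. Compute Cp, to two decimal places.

Cp = (USL − LSL) / (6σ̂) = (419.8 − 416.8) / (6 × 0.607) = 3.0000 / 3.6420 = 0.8237

0.82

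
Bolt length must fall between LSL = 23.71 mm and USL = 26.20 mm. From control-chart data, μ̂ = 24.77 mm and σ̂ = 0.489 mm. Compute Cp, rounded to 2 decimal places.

0.85

Cp = (USL − LSL) / (6σ̂) = (26.20 − 23.71) / (6 × 0.489) = 2.4900 / 2.9340 = 0.8487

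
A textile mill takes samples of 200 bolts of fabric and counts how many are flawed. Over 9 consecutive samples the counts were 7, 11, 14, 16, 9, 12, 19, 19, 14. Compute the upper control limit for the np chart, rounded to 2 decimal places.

p̄ = Σdᵢ / (k·n) = 121 / (9 × 200) = 0.06722
UCL = np̄ + 3·√(np̄(1−p̄)) = 13.4444 + 3 × √(13.4444×0.93278) = 13.4444 + 3 × 3.5413 = 24.0683

24.07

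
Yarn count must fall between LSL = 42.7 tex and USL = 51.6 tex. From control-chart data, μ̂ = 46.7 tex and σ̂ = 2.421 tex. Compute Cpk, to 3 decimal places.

Cpu = (USL − μ̂) / (3σ̂) = (51.6 − 46.7) / (3 × 2.421) = 0.6747; Cpl = (μ̂ − LSL) / (3σ̂) = (46.7 − 42.7) / (3 × 2.421) = 0.5507; Cpk = min(Cpu, Cpl) = 0.5507

0.551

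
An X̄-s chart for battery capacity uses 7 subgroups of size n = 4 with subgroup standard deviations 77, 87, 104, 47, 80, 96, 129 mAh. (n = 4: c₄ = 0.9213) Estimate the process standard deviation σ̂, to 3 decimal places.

s̄ = (77 + 87 + 104 + 47 + 80 + 96 + 129) / 7 = 88.5714
σ̂ = s̄ / c₄ = 88.5714 / 0.9213 = 96.1374

96.137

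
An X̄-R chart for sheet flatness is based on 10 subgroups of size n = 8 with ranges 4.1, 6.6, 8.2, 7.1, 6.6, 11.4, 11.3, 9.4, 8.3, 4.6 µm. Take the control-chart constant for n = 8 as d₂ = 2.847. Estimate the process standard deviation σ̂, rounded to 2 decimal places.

R̄ = (4.1 + 6.6 + 8.2 + 7.1 + 6.6 + 11.4 + 11.3 + 9.4 + 8.3 + 4.6) / 10 = 7.7600
σ̂ = R̄ / d₂ = 7.7600 / 2.847 = 2.7257

2.73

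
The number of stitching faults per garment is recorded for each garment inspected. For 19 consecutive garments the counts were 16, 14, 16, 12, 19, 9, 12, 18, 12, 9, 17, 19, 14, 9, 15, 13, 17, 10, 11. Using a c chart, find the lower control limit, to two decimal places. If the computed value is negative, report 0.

c̄ = (16 + 14 + 16 + 12 + 19 + 9 + 12 + 18 + 12 + 9 + 17 + 19 + 14 + 9 + 15 + 13 + 17 + 10 + 11) / 19 = 262 / 19 = 13.7895
LCL = c̄ − 3√c̄ = 13.7895 − 3 × 3.7134 = 2.6492

2.65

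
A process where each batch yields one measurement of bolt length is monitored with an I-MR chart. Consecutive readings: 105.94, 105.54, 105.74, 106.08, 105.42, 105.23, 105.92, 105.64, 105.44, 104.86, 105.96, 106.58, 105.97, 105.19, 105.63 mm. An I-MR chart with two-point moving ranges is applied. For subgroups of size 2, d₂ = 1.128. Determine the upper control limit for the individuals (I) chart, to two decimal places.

107.02

X̄ = (105.94 + 105.54 + 105.74 + 106.08 + 105.42 + 105.23 + 105.92 + 105.64 + 105.44 + 104.86 + 105.96 + 106.58 + 105.97 + 105.19 + 105.63) / 15 = 105.6760
Moving ranges: 0.40, 0.20, 0.34, 0.66, 0.19, 0.69, 0.28, 0.20, 0.58, 1.10, 0.62, 0.61, 0.78, 0.44; M̄R̄ = 7.0900 / 14 = 0.5064
UCL = X̄ + 3·M̄R̄/d₂ = 105.6760 + 3 × 0.5064 / 1.128 = 107.0229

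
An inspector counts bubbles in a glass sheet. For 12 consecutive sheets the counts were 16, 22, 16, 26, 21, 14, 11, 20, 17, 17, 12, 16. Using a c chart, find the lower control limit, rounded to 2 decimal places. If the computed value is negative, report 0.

c̄ = (16 + 22 + 16 + 26 + 21 + 14 + 11 + 20 + 17 + 17 + 12 + 16) / 12 = 208 / 12 = 17.3333
LCL = c̄ − 3√c̄ = 17.3333 − 3 × 4.1633 = 4.8433

4.84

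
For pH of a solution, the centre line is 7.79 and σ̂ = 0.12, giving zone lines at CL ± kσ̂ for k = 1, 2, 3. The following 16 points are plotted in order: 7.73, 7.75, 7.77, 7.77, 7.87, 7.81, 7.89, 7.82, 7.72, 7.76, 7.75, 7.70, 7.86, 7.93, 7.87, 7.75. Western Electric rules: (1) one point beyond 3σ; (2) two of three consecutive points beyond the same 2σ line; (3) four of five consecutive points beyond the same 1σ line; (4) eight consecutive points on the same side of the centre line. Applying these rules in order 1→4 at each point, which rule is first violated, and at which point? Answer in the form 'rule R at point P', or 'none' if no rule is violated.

Zone of each point (C = within 1σ̂, B = 1σ̂–2σ̂, A = 2σ̂–3σ̂, * = beyond 3σ̂; sign = side of CL): 1:-C, 2:-C, 3:-C, 4:-C, 5:+C, 6:+C, 7:+C, 8:+C, 9:-C, 10:-C, 11:-C, 12:-C, 13:+C, 14:+B, 15:+C, 16:-C
No rule fires across all 16 points.

none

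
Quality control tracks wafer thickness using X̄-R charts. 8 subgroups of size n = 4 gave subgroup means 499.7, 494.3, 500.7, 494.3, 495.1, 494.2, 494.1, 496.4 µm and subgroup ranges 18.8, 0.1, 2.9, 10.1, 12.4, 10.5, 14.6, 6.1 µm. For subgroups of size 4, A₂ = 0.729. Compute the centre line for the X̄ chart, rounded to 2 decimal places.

496.10

X̄̄ = (499.7 + 494.3 + 500.7 + 494.3 + 495.1 + 494.2 + 494.1 + 496.4) / 8 = 3968.8000 / 8 = 496.1000
CL = X̄̄ = 496.1000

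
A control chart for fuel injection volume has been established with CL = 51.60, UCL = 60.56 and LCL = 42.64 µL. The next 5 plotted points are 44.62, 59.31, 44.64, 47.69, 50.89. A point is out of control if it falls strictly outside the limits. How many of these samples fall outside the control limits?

0

All 5 points lie within [42.64, 60.56].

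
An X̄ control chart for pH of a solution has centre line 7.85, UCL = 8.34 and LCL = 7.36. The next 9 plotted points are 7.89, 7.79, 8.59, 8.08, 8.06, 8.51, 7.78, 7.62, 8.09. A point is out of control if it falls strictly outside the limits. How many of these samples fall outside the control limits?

Compare each point to [7.36, 8.34]: sample 3 = 8.59 > UCL; sample 6 = 8.51 > UCL.

2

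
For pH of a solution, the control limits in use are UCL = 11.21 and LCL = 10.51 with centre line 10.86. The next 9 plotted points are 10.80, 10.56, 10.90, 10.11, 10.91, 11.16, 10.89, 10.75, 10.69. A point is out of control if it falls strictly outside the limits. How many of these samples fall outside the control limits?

1

Compare each point to [10.51, 11.21]: sample 4 = 10.11 < LCL.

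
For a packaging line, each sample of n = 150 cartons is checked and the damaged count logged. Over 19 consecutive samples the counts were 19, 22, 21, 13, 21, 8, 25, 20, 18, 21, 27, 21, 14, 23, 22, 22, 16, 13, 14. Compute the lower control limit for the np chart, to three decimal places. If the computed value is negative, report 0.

p̄ = Σdᵢ / (k·n) = 360 / (19 × 150) = 0.12632
LCL = np̄ − 3·√(np̄(1−p̄)) = 18.9474 − 3 × 4.0687 = 6.7414

6.741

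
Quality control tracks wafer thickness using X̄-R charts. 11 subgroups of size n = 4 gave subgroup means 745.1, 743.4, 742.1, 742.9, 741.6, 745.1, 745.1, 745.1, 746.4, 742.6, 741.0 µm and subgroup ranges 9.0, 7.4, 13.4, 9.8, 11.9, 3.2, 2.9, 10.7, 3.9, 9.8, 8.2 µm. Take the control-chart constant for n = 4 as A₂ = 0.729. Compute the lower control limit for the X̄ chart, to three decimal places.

737.695

X̄̄ = (745.1 + 743.4 + 742.1 + 742.9 + 741.6 + 745.1 + 745.1 + 745.1 + 746.4 + 742.6 + 741.0) / 11 = 8180.4000 / 11 = 743.6727
R̄ = (9.0 + 7.4 + 13.4 + 9.8 + 11.9 + 3.2 + 2.9 + 10.7 + 3.9 + 9.8 + 8.2) / 11 = 90.2000 / 11 = 8.2000
LCL = X̄̄ − A₂·R̄ = 743.6727 − 0.729 × 8.2000 = 737.6949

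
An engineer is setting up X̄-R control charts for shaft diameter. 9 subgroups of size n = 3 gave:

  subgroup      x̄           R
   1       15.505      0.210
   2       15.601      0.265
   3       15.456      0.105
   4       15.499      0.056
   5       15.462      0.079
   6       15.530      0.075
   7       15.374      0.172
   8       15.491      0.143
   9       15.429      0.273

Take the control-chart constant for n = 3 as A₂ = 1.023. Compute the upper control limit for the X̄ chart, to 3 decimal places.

15.640

X̄̄ = (15.505 + 15.601 + 15.456 + 15.499 + 15.462 + 15.530 + 15.374 + 15.491 + 15.429) / 9 = 139.3470 / 9 = 15.4830
R̄ = (0.210 + 0.265 + 0.105 + 0.056 + 0.079 + 0.075 + 0.172 + 0.143 + 0.273) / 9 = 1.3780 / 9 = 0.1531
UCL = X̄̄ + A₂·R̄ = 15.4830 + 1.023 × 0.1531 = 15.6396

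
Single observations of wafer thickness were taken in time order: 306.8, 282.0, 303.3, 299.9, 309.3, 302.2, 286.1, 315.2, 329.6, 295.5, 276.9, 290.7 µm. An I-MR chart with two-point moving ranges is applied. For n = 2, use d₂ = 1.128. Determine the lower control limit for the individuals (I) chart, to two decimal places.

253.35

X̄ = (306.8 + 282.0 + 303.3 + 299.9 + 309.3 + 302.2 + 286.1 + 315.2 + 329.6 + 295.5 + 276.9 + 290.7) / 12 = 299.7917
Moving ranges: 24.8, 21.3, 3.4, 9.4, 7.1, 16.1, 29.1, 14.4, 34.1, 18.6, 13.8; M̄R̄ = 192.1000 / 11 = 17.4636
LCL = X̄ − 3·M̄R̄/d₂ = 299.7917 − 3 × 17.4636 / 1.128 = 253.3458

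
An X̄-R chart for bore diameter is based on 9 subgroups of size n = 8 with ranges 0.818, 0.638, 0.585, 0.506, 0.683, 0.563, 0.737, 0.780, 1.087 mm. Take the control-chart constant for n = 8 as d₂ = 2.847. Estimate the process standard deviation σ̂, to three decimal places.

0.250

R̄ = (0.818 + 0.638 + 0.585 + 0.506 + 0.683 + 0.563 + 0.737 + 0.780 + 1.087) / 9 = 0.7108
σ̂ = R̄ / d₂ = 0.7108 / 2.847 = 0.2497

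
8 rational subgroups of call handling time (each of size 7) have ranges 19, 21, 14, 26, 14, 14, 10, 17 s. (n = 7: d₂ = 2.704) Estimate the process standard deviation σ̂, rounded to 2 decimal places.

R̄ = (19 + 21 + 14 + 26 + 14 + 14 + 10 + 17) / 8 = 16.8750
σ̂ = R̄ / d₂ = 16.8750 / 2.704 = 6.2408

6.24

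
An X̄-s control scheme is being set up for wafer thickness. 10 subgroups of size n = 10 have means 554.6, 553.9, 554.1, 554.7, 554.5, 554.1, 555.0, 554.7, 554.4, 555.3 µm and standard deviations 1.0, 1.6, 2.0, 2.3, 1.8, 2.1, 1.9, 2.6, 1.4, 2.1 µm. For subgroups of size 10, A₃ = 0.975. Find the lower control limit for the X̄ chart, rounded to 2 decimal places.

552.70

X̄̄ = (554.6 + 553.9 + 554.1 + 554.7 + 554.5 + 554.1 + 555.0 + 554.7 + 554.4 + 555.3) / 10 = 554.5300
s̄ = (1.0 + 1.6 + 2.0 + 2.3 + 1.8 + 2.1 + 1.9 + 2.6 + 1.4 + 2.1) / 10 = 1.8800
LCL = X̄̄ − A₃·s̄ = 554.5300 − 0.975 × 1.8800 = 552.6970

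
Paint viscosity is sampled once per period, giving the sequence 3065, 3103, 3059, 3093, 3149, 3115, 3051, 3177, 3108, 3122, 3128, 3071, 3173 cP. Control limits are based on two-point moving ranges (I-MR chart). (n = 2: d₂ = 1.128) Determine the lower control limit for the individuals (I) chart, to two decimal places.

2966.04

X̄ = (3065 + 3103 + 3059 + 3093 + 3149 + 3115 + 3051 + 3177 + 3108 + 3122 + 3128 + 3071 + 3173) / 13 = 3108.7692
Moving ranges: 38, 44, 34, 56, 34, 64, 126, 69, 14, 6, 57, 102; M̄R̄ = 644.0000 / 12 = 53.6667
LCL = X̄ − 3·M̄R̄/d₂ = 3108.7692 − 3 × 53.6667 / 1.128 = 2966.0387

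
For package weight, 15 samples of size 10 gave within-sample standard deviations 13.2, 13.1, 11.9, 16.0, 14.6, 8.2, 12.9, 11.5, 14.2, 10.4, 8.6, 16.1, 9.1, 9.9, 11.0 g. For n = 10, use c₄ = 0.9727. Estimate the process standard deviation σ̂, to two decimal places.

12.38

s̄ = (13.2 + 13.1 + 11.9 + 16.0 + 14.6 + 8.2 + 12.9 + 11.5 + 14.2 + 10.4 + 8.6 + 16.1 + 9.1 + 9.9 + 11.0) / 15 = 12.0467
σ̂ = s̄ / c₄ = 12.0467 / 0.9727 = 12.3848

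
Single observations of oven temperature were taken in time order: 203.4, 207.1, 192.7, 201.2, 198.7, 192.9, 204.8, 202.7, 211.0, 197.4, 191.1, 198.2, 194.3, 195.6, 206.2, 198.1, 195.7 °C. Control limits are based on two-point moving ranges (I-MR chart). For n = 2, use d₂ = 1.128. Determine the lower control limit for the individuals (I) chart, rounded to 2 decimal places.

X̄ = (203.4 + 207.1 + 192.7 + 201.2 + 198.7 + 192.9 + 204.8 + 202.7 + 211.0 + 197.4 + 191.1 + 198.2 + 194.3 + 195.6 + 206.2 + 198.1 + 195.7) / 17 = 199.4765
Moving ranges: 3.7, 14.4, 8.5, 2.5, 5.8, 11.9, 2.1, 8.3, 13.6, 6.3, 7.1, 3.9, 1.3, 10.6, 8.1, 2.4; M̄R̄ = 110.5000 / 16 = 6.9062
LCL = X̄ − 3·M̄R̄/d₂ = 199.4765 − 3 × 6.9062 / 1.128 = 181.1088

181.11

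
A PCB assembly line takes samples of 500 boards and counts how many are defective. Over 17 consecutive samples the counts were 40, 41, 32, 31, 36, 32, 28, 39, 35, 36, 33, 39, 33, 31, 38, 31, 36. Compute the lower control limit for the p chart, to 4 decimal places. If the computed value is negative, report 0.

0.0354

p̄ = Σdᵢ / (k·n) = 591 / (17 × 500) = 0.06953
LCL = p̄ − 3·√(p̄(1−p̄)/n) = 0.06953 − 3 × 0.01137 = 0.03540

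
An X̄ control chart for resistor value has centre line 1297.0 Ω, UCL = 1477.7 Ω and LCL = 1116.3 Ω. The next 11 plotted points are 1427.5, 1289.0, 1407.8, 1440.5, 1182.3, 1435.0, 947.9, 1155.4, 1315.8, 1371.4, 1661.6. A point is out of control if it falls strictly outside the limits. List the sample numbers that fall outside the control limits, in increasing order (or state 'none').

7, 11

Compare each point to [1116.3, 1477.7]: sample 7 = 947.9 < LCL; sample 11 = 1661.6 > UCL.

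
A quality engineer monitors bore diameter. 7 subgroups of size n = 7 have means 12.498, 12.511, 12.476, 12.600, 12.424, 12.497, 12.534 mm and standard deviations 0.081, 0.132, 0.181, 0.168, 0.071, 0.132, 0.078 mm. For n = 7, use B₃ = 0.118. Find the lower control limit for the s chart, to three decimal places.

0.014

s̄ = (0.081 + 0.132 + 0.181 + 0.168 + 0.071 + 0.132 + 0.078) / 7 = 0.1204
LCL_s = B₃·s̄ = 0.118 × 0.1204 = 0.0142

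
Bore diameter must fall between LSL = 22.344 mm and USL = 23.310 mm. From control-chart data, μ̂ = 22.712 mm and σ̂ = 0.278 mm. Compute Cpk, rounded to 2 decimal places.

Cpu = (USL − μ̂) / (3σ̂) = (23.310 − 22.712) / (3 × 0.278) = 0.7170; Cpl = (μ̂ − LSL) / (3σ̂) = (22.712 − 22.344) / (3 × 0.278) = 0.4412; Cpk = min(Cpu, Cpl) = 0.4412

0.44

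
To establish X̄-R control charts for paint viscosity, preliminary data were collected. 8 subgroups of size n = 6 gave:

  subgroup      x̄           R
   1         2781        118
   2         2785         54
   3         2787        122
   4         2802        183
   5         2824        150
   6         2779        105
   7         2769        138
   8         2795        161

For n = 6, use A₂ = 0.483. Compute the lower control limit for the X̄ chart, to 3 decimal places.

X̄̄ = (2781 + 2785 + 2787 + 2802 + 2824 + 2779 + 2769 + 2795) / 8 = 22322.0000 / 8 = 2790.2500
R̄ = (118 + 54 + 122 + 183 + 150 + 105 + 138 + 161) / 8 = 1031.0000 / 8 = 128.8750
LCL = X̄̄ − A₂·R̄ = 2790.2500 − 0.483 × 128.8750 = 2728.0034

2728.003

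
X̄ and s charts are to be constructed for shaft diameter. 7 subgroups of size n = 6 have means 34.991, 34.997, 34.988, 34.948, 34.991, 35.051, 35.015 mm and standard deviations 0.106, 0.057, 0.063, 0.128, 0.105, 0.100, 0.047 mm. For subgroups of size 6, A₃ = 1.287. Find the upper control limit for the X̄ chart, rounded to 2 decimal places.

35.11

X̄̄ = (34.991 + 34.997 + 34.988 + 34.948 + 34.991 + 35.051 + 35.015) / 7 = 34.9973
s̄ = (0.106 + 0.057 + 0.063 + 0.128 + 0.105 + 0.100 + 0.047) / 7 = 0.0866
UCL = X̄̄ + A₃·s̄ = 34.9973 + 1.287 × 0.0866 = 35.1087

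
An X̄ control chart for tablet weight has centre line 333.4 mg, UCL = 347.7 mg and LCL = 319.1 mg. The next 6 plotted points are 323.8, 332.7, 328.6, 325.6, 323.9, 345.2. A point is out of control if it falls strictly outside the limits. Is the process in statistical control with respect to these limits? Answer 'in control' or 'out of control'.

All 6 points lie within [319.1, 347.7].

in control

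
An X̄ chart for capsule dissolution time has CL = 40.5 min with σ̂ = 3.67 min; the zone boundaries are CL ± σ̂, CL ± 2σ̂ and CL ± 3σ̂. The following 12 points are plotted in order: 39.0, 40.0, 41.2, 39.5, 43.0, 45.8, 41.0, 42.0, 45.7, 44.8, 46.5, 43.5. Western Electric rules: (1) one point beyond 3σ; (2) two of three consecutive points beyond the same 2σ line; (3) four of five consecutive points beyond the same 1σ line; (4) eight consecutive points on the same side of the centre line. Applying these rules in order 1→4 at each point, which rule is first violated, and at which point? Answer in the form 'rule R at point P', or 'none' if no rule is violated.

rule 4 at point 12

Zone of each point (C = within 1σ̂, B = 1σ̂–2σ̂, A = 2σ̂–3σ̂, * = beyond 3σ̂; sign = side of CL): 1:-C, 2:-C, 3:+C, 4:-C, 5:+C, 6:+B, 7:+C, 8:+C, 9:+B, 10:+B, 11:+B, 12:+C
Rule 4 (eight consecutive points on the same side of the centre line) is satisfied at point 12.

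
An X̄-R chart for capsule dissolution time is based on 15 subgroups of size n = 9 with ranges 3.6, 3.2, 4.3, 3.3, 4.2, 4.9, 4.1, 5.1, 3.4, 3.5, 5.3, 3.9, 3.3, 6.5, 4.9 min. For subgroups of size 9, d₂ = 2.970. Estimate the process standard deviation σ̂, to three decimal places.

1.425

R̄ = (3.6 + 3.2 + 4.3 + 3.3 + 4.2 + 4.9 + 4.1 + 5.1 + 3.4 + 3.5 + 5.3 + 3.9 + 3.3 + 6.5 + 4.9) / 15 = 4.2333
σ̂ = R̄ / d₂ = 4.2333 / 2.970 = 1.4254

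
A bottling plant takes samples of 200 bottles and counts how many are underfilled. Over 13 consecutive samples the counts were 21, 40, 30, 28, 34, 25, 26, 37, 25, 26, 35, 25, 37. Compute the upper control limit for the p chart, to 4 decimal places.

0.2253

p̄ = Σdᵢ / (k·n) = 389 / (13 × 200) = 0.14962
UCL = p̄ + 3·√(p̄(1−p̄)/n) = 0.14962 + 3 × √(0.14962×0.85038/200) = 0.14962 + 3 × 0.02522 = 0.22528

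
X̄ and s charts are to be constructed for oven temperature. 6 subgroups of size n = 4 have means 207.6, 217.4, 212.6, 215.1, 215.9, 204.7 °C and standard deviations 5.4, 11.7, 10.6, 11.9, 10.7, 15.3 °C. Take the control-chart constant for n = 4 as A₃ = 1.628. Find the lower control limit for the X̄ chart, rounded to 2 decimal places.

194.42

X̄̄ = (207.6 + 217.4 + 212.6 + 215.1 + 215.9 + 204.7) / 6 = 212.2167
s̄ = (5.4 + 11.7 + 10.6 + 11.9 + 10.7 + 15.3) / 6 = 10.9333
LCL = X̄̄ − A₃·s̄ = 212.2167 − 1.628 × 10.9333 = 194.4172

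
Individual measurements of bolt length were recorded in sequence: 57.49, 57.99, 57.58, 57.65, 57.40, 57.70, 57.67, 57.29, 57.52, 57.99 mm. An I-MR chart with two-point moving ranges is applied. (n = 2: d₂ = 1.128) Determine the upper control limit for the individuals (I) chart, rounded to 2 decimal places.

58.41

X̄ = (57.49 + 57.99 + 57.58 + 57.65 + 57.40 + 57.70 + 57.67 + 57.29 + 57.52 + 57.99) / 10 = 57.6280
Moving ranges: 0.50, 0.41, 0.07, 0.25, 0.30, 0.03, 0.38, 0.23, 0.47; M̄R̄ = 2.6400 / 9 = 0.2933
UCL = X̄ + 3·M̄R̄/d₂ = 57.6280 + 3 × 0.2933 / 1.128 = 58.4081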